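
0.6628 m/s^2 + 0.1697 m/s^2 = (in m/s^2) 0.8325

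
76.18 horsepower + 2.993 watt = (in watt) 5.681e+04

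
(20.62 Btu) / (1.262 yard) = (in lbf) 4238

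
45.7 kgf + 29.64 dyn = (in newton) 448.2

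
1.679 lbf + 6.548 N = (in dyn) 1.402e+06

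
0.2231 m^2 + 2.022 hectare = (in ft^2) 2.176e+05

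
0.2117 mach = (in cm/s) 7208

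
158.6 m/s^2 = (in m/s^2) 158.6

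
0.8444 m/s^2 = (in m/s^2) 0.8444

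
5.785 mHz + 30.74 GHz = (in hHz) 3.074e+08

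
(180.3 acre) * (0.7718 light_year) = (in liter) 5.328e+24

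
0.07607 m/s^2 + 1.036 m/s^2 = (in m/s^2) 1.112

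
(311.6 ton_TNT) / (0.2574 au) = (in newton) 33.86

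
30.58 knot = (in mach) 0.0462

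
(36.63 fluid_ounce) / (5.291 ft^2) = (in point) 6.247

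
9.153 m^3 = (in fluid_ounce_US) 3.095e+05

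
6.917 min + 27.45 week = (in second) 1.66e+07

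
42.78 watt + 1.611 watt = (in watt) 44.39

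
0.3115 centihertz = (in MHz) 3.115e-09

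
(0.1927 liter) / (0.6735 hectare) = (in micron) 0.02861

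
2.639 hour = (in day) 0.11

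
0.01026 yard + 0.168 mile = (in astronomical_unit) 1.807e-09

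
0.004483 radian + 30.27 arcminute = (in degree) 0.7614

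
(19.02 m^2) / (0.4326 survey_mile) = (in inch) 1.076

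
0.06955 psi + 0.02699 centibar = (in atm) 0.004999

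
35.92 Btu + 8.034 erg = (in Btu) 35.92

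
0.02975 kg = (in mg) 2.975e+04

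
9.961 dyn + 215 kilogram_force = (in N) 2108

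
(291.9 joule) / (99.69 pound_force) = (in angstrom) 6.583e+09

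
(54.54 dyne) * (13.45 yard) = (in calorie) 0.001603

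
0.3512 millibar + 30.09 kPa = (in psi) 4.369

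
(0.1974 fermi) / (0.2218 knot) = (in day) 2.002e-20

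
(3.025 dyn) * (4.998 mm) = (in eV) 9.437e+11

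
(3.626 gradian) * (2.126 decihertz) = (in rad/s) 0.01211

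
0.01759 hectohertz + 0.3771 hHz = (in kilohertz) 0.03947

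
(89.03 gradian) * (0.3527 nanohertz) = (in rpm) 4.71e-09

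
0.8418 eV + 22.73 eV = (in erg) 3.777e-11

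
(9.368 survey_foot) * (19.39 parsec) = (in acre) 4.222e+14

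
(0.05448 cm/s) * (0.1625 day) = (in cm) 764.9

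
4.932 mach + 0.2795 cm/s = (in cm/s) 1.679e+05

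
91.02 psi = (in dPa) 6.276e+06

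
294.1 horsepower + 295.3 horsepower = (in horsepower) 589.4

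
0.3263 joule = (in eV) 2.037e+18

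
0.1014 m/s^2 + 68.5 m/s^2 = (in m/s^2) 68.6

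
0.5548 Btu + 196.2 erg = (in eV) 3.653e+21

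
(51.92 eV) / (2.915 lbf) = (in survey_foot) 2.105e-18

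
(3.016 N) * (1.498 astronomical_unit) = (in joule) 6.759e+11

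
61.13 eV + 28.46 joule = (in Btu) 0.02697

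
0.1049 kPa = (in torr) 0.7868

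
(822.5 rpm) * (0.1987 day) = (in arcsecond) 3.05e+11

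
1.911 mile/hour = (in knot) 1.661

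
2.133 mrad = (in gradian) 0.1358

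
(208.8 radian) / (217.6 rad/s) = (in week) 1.587e-06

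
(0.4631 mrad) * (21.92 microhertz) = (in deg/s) 5.816e-07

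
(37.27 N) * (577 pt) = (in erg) 7.586e+07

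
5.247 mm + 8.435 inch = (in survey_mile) 0.0001364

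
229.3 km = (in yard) 2.508e+05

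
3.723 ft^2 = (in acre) 8.547e-05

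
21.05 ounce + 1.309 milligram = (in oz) 21.05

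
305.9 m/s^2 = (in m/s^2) 305.9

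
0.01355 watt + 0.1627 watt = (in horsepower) 0.0002364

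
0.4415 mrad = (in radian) 0.0004415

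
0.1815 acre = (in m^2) 734.5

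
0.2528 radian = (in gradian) 16.09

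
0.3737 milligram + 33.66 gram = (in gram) 33.66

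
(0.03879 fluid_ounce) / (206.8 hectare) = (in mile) 3.447e-16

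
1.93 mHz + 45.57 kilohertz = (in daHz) 4557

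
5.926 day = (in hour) 142.2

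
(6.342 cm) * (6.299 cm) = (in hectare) 3.995e-07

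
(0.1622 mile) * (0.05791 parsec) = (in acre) 1.153e+14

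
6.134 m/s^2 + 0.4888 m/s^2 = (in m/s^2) 6.623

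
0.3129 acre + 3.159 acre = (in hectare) 1.405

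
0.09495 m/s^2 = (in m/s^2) 0.09495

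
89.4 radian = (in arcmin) 3.073e+05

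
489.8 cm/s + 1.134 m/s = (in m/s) 6.032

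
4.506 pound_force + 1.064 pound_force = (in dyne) 2.478e+06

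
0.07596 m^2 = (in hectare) 7.596e-06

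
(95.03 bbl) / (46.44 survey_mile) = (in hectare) 2.022e-08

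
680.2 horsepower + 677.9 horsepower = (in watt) 1.013e+06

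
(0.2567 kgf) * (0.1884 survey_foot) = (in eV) 9.023e+17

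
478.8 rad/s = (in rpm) 4572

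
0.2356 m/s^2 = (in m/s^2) 0.2356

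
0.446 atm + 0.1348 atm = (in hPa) 588.5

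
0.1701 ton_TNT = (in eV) 4.442e+27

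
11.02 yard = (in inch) 396.7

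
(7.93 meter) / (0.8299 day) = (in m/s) 0.0001106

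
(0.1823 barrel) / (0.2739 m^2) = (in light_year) 1.118e-17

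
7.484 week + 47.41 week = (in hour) 9222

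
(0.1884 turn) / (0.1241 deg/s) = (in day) 0.006326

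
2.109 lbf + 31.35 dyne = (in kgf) 0.9567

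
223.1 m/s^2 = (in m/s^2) 223.1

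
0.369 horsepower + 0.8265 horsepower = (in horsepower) 1.196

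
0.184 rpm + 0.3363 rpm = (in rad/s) 0.05449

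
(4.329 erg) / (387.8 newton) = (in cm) 1.116e-07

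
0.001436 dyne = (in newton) 1.436e-08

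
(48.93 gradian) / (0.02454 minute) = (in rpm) 4.985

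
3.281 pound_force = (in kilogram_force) 1.488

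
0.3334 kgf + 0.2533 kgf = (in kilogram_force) 0.5867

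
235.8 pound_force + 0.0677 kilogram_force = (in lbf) 235.9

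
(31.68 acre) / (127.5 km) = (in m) 1.006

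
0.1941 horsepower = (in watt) 144.7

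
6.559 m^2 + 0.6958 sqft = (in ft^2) 71.3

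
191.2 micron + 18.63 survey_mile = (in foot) 9.837e+04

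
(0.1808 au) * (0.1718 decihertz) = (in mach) 1.365e+06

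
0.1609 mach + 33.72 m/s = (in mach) 0.2599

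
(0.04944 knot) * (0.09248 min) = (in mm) 141.1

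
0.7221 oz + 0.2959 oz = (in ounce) 1.018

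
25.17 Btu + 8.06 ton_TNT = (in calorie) 8.06e+09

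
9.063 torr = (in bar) 0.01208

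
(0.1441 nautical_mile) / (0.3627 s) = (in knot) 1430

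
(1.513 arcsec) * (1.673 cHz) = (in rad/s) 1.227e-07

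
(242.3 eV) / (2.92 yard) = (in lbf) 3.269e-18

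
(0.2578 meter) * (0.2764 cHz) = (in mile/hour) 0.001594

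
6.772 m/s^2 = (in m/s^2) 6.772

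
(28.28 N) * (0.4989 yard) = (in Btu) 0.01223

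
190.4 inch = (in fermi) 4.836e+15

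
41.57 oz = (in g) 1178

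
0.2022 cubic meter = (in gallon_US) 53.42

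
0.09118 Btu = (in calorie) 22.99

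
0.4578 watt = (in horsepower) 0.0006139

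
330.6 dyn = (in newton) 0.003306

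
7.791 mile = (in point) 3.554e+07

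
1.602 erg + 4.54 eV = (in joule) 1.602e-07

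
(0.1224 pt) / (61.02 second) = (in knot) 1.376e-06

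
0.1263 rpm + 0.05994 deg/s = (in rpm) 0.1363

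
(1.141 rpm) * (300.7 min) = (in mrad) 2.156e+06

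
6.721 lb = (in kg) 3.049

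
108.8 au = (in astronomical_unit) 108.8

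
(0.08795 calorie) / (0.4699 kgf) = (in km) 7.985e-05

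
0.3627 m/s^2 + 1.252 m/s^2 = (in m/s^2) 1.615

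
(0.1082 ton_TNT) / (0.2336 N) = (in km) 1.938e+06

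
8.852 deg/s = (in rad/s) 0.1545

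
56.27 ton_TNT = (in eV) 1.469e+30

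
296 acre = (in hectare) 119.8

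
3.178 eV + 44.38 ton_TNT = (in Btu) 1.76e+08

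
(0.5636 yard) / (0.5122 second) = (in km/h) 3.622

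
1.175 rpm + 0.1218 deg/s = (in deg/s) 7.172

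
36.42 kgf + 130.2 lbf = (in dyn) 9.363e+07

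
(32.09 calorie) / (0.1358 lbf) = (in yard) 243.1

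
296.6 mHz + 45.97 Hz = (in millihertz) 4.627e+04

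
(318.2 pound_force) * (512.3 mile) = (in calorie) 2.789e+08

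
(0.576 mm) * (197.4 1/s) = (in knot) 0.221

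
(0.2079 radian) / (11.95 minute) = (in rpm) 0.002769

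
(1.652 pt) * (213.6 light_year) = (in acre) 2.91e+11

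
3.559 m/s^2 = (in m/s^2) 3.559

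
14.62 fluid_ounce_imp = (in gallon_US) 0.1097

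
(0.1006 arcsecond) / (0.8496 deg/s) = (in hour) 9.136e-09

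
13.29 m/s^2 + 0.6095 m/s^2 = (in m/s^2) 13.9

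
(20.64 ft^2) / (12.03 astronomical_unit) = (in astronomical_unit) 7.122e-24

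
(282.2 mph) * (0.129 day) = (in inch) 5.536e+07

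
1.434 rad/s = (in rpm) 13.69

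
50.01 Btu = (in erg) 5.276e+11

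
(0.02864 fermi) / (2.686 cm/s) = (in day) 1.234e-20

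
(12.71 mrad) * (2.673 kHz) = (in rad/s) 33.97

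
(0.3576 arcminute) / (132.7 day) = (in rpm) 8.664e-11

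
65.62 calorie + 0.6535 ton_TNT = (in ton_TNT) 0.6535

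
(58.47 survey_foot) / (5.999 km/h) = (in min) 0.1782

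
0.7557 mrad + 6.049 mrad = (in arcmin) 23.39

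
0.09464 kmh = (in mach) 7.721e-05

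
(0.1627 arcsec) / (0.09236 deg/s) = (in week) 8.091e-10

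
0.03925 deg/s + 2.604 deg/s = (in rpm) 0.4405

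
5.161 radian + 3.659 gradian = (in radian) 5.218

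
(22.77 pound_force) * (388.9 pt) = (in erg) 1.39e+08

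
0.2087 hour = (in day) 0.008696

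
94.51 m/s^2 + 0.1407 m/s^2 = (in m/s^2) 94.65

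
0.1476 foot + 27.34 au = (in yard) 4.473e+12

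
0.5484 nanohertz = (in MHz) 5.484e-16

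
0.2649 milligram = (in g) 0.0002649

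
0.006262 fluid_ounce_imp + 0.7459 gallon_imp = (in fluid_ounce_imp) 119.4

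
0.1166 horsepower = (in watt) 86.95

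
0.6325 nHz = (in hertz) 6.325e-10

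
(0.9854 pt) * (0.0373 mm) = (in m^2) 1.297e-08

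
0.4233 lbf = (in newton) 1.883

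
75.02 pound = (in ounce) 1200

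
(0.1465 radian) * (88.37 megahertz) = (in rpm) 1.236e+08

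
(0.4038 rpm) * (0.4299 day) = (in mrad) 1.571e+06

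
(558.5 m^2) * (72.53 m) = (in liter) 4.051e+07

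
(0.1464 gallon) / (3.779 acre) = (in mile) 2.252e-11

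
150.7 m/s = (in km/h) 542.5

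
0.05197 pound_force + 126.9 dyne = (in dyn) 2.324e+04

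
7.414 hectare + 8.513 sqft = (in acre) 18.32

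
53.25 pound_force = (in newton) 236.9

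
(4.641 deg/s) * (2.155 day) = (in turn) 2400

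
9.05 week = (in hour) 1520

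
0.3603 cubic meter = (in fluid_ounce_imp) 1.268e+04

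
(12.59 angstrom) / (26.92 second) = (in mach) 1.374e-13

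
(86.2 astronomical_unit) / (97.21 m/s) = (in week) 2.193e+05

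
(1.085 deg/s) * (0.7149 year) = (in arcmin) 1.468e+09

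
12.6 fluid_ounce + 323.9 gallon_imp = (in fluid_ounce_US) 4.98e+04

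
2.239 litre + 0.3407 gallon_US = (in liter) 3.529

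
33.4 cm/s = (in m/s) 0.334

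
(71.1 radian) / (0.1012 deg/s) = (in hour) 11.18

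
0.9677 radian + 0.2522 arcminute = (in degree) 55.45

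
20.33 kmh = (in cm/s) 564.7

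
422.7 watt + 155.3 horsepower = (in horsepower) 155.9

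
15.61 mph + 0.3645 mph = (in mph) 15.97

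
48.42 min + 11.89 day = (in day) 11.92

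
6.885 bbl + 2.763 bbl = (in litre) 1534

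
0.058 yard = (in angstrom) 5.304e+08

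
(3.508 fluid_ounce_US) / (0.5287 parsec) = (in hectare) 6.359e-25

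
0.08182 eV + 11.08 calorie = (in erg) 4.636e+08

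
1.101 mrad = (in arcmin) 3.785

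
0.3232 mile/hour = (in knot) 0.2809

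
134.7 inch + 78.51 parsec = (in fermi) 2.423e+33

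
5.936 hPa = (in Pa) 593.6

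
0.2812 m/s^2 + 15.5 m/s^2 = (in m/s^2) 15.78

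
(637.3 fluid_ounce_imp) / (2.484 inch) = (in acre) 7.092e-05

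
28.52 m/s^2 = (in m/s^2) 28.52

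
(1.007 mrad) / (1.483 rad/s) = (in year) 2.153e-11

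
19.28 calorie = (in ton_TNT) 1.928e-08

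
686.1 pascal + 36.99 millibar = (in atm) 0.04328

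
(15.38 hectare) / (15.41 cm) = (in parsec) 3.234e-11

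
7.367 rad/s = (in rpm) 70.35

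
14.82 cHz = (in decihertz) 1.482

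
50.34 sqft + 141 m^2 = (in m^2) 145.7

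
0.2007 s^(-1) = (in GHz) 2.007e-10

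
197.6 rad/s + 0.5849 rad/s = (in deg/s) 1.136e+04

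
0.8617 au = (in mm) 1.289e+14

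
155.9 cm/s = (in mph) 3.487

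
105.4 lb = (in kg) 47.81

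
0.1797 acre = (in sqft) 7828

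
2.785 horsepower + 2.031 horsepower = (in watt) 3591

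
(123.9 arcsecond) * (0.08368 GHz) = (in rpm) 4.8e+05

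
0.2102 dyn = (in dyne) 0.2102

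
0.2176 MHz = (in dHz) 2.176e+06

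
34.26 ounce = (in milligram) 9.713e+05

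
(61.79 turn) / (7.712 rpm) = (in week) 0.0007949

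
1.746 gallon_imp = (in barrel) 0.04993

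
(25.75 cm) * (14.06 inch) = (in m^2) 0.09196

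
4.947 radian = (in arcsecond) 1.02e+06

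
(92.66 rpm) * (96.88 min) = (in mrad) 5.64e+07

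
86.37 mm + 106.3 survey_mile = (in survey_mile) 106.3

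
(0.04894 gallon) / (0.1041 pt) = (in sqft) 54.3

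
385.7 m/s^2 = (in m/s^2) 385.7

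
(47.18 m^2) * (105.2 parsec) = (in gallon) 4.046e+22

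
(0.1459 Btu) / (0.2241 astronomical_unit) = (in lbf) 1.032e-09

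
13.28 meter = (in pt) 3.764e+04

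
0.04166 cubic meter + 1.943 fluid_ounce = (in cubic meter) 0.04172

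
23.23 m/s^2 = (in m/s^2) 23.23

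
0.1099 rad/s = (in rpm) 1.049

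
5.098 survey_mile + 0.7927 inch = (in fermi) 8.204e+18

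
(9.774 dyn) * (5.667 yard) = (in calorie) 0.0001211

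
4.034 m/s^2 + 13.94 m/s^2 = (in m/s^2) 17.97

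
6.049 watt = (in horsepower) 0.008112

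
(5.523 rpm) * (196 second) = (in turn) 18.04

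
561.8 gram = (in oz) 19.82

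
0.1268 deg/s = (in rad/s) 0.002213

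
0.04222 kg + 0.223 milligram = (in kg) 0.04222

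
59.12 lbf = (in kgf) 26.82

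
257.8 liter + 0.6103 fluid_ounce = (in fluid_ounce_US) 8718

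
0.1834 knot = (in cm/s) 9.435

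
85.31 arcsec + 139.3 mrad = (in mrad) 139.7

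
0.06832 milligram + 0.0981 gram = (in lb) 0.0002164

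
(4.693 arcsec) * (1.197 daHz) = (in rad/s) 0.0002723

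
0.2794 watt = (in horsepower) 0.0003747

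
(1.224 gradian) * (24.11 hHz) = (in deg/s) 2656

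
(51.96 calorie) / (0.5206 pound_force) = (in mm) 9.388e+04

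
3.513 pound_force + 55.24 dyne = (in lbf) 3.513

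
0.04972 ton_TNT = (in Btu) 1.972e+05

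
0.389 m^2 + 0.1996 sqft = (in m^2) 0.4075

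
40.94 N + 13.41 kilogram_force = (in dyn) 1.724e+07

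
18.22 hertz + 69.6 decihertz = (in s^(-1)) 25.18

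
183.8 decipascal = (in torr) 0.1379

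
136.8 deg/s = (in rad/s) 2.388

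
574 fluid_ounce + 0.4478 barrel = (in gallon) 23.29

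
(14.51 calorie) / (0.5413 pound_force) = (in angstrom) 2.521e+11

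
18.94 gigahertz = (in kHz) 1.894e+07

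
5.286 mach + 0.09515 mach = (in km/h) 6596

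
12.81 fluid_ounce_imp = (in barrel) 0.002289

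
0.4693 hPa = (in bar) 0.0004693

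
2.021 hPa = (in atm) 0.001995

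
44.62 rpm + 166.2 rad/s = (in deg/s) 9790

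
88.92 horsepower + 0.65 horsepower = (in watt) 6.679e+04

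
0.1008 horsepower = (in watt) 75.17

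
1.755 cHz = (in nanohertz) 1.755e+07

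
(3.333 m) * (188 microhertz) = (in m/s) 0.0006266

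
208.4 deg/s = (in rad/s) 3.637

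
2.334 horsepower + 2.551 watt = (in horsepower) 2.337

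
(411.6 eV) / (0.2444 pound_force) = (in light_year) 6.412e-33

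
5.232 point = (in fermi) 1.846e+12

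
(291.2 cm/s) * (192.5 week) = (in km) 3.39e+05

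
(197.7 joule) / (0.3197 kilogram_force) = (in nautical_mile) 0.03405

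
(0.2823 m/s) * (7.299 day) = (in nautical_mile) 96.13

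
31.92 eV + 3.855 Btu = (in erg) 4.067e+10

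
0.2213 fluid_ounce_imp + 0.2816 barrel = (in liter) 44.78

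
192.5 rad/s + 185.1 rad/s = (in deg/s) 2.163e+04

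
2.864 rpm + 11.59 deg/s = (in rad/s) 0.5022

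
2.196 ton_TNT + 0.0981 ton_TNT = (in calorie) 2.294e+09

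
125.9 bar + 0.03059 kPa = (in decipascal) 1.259e+08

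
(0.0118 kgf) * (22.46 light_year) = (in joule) 2.459e+16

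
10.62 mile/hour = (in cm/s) 474.8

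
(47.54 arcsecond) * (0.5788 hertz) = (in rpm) 0.001274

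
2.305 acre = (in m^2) 9328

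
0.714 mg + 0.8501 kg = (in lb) 1.874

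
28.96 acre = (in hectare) 11.72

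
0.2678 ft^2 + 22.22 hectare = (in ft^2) 2.392e+06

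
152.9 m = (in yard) 167.2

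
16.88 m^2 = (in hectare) 0.001688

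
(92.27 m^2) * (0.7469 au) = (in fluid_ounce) 3.486e+17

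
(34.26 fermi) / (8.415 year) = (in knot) 2.51e-22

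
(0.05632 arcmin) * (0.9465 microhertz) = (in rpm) 1.481e-10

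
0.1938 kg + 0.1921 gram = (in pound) 0.4277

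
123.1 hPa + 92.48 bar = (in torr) 6.946e+04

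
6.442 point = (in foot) 0.007456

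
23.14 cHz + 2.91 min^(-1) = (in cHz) 27.99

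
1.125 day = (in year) 0.003082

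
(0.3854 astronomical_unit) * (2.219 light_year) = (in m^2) 1.21e+27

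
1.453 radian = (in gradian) 92.5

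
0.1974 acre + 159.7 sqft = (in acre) 0.2011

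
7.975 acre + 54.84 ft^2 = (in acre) 7.976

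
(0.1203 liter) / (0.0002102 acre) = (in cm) 0.01414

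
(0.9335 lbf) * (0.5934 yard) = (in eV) 1.406e+19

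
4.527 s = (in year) 1.436e-07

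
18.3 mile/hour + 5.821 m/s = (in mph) 31.32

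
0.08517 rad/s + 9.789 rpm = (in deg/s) 63.61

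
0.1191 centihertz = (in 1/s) 0.001191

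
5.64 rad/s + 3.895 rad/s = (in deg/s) 546.3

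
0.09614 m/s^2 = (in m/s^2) 0.09614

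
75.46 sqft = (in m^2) 7.01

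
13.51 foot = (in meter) 4.118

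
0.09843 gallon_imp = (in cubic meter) 0.0004475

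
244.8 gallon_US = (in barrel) 5.829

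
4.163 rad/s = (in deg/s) 238.5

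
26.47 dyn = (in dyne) 26.47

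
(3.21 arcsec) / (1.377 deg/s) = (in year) 2.053e-11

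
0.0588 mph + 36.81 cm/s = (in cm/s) 39.44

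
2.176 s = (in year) 6.9e-08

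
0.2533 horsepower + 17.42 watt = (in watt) 206.3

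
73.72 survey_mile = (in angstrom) 1.186e+15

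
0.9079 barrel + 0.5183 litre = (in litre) 144.9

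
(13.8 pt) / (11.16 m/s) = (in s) 0.0004362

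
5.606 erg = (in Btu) 5.313e-10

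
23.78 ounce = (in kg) 0.6742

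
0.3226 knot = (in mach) 0.0004874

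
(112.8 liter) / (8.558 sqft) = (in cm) 14.19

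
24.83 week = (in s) 1.502e+07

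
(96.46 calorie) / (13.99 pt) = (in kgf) 8339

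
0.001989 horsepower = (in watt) 1.483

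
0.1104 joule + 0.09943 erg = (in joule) 0.1104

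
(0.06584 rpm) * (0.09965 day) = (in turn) 9.448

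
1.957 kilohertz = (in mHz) 1.957e+06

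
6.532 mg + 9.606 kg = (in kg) 9.606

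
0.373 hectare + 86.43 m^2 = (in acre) 0.9431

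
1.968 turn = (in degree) 708.5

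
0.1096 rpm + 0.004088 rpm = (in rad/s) 0.01191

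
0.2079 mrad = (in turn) 3.309e-05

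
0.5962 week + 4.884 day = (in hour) 217.4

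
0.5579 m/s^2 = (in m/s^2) 0.5579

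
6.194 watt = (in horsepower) 0.008306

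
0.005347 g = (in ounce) 0.0001886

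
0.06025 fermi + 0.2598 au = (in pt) 1.102e+14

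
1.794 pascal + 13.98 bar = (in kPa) 1398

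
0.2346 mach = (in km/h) 287.6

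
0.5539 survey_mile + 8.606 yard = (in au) 6.011e-09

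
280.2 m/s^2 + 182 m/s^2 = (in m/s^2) 462.2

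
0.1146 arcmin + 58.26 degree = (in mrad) 1017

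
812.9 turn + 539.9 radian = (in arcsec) 1.165e+09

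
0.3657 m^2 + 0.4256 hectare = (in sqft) 4.582e+04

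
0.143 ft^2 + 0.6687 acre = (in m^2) 2706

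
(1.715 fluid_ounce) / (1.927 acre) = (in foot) 2.134e-08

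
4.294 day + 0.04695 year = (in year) 0.05871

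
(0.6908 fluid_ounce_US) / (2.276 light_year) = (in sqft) 1.021e-20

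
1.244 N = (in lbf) 0.2797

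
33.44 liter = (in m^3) 0.03344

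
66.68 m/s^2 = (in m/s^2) 66.68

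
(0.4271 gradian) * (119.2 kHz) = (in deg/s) 4.582e+04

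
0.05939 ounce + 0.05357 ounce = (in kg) 0.003202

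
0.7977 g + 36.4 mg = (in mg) 834.1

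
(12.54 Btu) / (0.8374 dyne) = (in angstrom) 1.58e+19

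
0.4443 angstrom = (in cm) 4.443e-09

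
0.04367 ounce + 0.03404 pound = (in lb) 0.03677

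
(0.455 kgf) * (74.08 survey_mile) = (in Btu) 504.2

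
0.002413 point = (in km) 8.513e-10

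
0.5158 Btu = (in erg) 5.442e+09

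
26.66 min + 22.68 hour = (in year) 0.00264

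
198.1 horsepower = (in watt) 1.477e+05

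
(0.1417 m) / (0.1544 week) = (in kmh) 5.463e-06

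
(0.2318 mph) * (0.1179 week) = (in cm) 7.389e+05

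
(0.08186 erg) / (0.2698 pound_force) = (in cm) 6.821e-07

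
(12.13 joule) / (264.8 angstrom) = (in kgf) 4.671e+07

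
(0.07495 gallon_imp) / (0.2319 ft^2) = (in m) 0.01582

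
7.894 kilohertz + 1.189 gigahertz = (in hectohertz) 1.189e+07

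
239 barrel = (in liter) 3.8e+04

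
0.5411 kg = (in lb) 1.193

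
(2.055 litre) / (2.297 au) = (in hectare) 5.98e-19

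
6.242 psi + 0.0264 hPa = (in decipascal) 4.304e+05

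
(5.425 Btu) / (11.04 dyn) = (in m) 5.184e+07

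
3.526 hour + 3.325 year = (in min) 1.748e+06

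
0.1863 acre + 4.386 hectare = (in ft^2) 4.802e+05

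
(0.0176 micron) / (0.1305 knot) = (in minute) 4.369e-09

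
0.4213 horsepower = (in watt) 314.2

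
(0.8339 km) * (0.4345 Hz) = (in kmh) 1304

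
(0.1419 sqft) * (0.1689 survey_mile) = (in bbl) 22.54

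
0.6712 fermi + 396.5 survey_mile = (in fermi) 6.381e+20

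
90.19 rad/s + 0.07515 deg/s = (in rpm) 861.3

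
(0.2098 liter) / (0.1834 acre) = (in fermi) 2.827e+08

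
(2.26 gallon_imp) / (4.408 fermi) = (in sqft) 2.509e+13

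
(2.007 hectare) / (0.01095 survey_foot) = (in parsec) 1.949e-10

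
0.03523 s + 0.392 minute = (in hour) 0.006543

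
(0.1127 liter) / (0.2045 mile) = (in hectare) 3.424e-11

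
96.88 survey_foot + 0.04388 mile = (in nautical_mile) 0.05408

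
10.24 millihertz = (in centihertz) 1.024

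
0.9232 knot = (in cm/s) 47.49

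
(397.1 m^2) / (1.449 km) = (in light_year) 2.897e-17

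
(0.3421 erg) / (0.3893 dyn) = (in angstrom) 8.788e+07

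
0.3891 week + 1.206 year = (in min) 6.378e+05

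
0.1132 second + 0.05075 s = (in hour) 4.554e-05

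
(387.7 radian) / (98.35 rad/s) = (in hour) 0.001095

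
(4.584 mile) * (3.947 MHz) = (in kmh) 1.048e+11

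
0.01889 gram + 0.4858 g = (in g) 0.5047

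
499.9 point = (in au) 1.179e-12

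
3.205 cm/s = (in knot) 0.0623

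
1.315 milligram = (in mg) 1.315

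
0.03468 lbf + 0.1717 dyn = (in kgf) 0.01573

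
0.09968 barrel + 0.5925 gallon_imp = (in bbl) 0.1166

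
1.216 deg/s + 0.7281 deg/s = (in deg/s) 1.944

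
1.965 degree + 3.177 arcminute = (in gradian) 2.242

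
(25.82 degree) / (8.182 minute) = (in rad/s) 0.000918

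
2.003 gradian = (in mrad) 31.46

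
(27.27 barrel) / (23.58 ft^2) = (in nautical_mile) 0.001069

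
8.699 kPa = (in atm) 0.08585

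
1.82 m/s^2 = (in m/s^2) 1.82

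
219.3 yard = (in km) 0.2005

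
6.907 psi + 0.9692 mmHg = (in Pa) 4.775e+04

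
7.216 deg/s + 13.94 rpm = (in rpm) 15.14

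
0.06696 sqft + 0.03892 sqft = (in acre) 2.431e-06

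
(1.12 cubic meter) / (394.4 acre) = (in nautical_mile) 3.789e-10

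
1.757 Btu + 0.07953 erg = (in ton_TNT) 4.431e-07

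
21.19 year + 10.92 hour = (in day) 7735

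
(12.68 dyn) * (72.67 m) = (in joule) 0.009215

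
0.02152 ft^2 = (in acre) 4.94e-07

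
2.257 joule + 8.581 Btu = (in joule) 9056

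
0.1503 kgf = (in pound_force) 0.3314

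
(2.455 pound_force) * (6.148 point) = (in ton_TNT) 5.661e-12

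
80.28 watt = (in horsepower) 0.1077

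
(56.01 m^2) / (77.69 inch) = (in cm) 2838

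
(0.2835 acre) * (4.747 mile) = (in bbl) 5.513e+07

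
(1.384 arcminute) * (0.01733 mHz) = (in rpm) 6.662e-08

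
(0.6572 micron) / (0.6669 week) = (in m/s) 1.629e-12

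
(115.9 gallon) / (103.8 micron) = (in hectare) 0.4227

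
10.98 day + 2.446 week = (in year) 0.07699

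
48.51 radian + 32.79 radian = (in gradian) 5176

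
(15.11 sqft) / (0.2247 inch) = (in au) 1.644e-09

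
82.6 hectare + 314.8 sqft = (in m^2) 8.26e+05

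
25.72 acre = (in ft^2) 1.12e+06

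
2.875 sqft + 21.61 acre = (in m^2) 8.745e+04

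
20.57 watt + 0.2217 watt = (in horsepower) 0.02788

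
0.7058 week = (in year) 0.01354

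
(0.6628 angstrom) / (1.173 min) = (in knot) 1.831e-12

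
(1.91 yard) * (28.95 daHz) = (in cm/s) 5.056e+04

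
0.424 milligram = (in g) 0.000424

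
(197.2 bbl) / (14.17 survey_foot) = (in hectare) 0.0007259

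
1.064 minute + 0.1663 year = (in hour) 1457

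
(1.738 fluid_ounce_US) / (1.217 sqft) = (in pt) 1.289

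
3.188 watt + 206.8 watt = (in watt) 210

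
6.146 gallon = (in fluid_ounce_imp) 818.8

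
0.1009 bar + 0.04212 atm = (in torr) 107.7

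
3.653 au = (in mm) 5.465e+14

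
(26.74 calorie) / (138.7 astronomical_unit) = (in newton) 5.392e-12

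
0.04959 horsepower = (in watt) 36.98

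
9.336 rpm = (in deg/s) 56.02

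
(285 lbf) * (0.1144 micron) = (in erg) 1450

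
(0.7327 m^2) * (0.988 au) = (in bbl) 6.812e+11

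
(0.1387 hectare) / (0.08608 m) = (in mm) 1.611e+07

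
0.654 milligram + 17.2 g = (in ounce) 0.6067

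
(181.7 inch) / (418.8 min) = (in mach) 5.394e-07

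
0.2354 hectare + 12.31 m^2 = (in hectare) 0.2366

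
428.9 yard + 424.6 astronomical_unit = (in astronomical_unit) 424.6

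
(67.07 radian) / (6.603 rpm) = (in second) 97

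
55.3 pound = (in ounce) 884.8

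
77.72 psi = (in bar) 5.359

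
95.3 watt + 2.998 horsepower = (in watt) 2331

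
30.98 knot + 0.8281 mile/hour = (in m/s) 16.31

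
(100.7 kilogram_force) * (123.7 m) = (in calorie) 2.92e+04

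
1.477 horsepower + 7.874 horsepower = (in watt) 6973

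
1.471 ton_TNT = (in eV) 3.841e+28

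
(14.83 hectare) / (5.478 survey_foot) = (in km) 88.82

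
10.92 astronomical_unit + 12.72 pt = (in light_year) 0.0001727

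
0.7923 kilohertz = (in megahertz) 0.0007923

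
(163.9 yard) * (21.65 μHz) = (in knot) 0.006307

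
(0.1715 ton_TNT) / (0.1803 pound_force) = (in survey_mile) 5.559e+05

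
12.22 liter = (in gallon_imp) 2.688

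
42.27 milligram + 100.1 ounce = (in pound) 6.256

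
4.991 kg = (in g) 4991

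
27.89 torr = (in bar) 0.03718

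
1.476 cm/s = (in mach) 4.335e-05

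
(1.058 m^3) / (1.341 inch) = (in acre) 0.007675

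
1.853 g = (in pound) 0.004085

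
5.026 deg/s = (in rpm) 0.8377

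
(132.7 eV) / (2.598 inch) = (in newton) 3.222e-16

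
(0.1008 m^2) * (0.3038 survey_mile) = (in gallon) 1.302e+04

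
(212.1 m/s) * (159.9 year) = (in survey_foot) 3.509e+12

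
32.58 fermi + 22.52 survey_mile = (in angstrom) 3.624e+14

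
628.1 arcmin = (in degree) 10.47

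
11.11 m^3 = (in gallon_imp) 2444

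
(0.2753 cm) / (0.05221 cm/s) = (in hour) 0.001465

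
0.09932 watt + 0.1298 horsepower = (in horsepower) 0.1299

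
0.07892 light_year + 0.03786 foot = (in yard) 8.165e+14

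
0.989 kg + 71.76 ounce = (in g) 3023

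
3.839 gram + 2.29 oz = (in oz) 2.425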